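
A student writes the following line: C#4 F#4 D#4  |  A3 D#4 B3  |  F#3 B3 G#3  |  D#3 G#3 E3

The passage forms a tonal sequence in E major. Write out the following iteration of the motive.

The 3-note cells begin on C#4, A3, F#3, D#3 — each down a 3rd from the last.
From B2 the diatonic shape gives B2 E3 C#3.

B2 E3 C#3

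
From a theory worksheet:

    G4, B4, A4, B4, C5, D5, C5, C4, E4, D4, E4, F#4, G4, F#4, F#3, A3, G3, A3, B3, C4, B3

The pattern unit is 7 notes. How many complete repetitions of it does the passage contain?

3

21 notes in groups of 7 gives 21/7 = 3 statements.
Starts: G4, C4, F#3 — each down a 5th.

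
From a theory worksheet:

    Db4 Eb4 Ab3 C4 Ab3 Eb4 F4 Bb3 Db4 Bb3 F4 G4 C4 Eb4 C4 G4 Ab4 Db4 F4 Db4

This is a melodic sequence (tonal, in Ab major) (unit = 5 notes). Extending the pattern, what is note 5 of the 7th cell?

The unit is 5 notes. Position-5 pitches of the 4 shown cells: Ab3, Bb3, C4, Db4.
Carrying that up a 2nd forward: Eb4 → F4 → G4.

G4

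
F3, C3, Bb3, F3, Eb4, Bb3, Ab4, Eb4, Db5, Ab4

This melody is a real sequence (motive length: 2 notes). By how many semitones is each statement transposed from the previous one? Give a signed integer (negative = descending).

Taking 2-note groups, the heads are F3, Bb3, Eb4, Ab4, Db5: the pattern moves up a 4th.
F3 to Bb3 spans +5 semitones.

5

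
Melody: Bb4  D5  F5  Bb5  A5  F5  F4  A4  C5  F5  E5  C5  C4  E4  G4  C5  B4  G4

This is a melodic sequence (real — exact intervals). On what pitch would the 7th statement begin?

E2

The 6-note cells begin on Bb4, F4, C4 — each down a 4th from the last.
Extending the heads down a 4th: G3 → D3 → A2 → E2.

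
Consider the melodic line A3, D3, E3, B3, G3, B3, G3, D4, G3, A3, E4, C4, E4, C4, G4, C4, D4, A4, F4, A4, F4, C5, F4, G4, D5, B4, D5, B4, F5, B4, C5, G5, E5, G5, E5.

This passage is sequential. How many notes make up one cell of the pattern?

Try groups of 7 (5 cells in 35 notes):
A3 D3 E3 B3 G3 B3 G3 | D4 G3 A3 E4 C4 E4 C4 | G4 C4 D4 A4 F4 A4 F4 | C5 F4 G4 D5 B4 D5 B4 | F5 B4 C5 G5 E5 G5 E5
That's a consistent up a 4th shift per cell, and no other grouping gives one.

7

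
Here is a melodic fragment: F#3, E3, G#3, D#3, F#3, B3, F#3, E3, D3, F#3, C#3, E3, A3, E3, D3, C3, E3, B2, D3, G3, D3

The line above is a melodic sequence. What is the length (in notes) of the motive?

7

Try groups of 7 (3 cells in 21 notes):
F#3 E3 G#3 D#3 F#3 B3 F#3 | E3 D3 F#3 C#3 E3 A3 E3 | D3 C3 E3 B2 D3 G3 D3
Each cell is the previous one down a 2nd — so the unit is 7 notes.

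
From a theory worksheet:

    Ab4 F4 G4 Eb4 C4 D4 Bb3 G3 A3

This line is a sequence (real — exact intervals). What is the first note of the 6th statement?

Taking 3-note groups, the heads are Ab4, Eb4, Bb3: the pattern moves down a 4th.
Continuing: F3 → C3 → G2. Statement 6 starts on G2.

G2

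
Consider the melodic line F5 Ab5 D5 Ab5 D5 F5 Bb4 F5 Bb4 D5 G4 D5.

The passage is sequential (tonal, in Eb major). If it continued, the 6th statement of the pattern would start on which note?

C4

Taking 4-note groups, the heads are F5, D5, Bb4: the pattern moves down a 3rd.
Extending the heads down a 3rd: G4 → Eb4 → C4.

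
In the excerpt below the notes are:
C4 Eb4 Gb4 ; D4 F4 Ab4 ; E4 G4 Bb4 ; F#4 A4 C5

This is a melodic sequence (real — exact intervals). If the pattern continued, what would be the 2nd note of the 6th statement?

The unit is 3 notes. Position-2 pitches of the 4 shown cells: Eb4, F4, G4, A4.
Each moves up a 2nd. Continuing: B4 → C#5.

C#5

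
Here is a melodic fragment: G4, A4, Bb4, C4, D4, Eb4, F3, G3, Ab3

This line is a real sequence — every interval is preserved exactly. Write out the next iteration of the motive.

The 3-note cells begin on G4, C4, F3 — each down a 5th from the last.
From Bb2 the exact shape gives Bb2 C3 Db3.

Bb2 C3 Db3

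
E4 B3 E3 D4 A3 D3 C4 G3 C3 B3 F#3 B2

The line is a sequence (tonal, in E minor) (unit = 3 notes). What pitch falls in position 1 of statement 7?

F#3

The unit is 3 notes. Position-1 pitches of the 4 shown cells: E4, D4, C4, B3.
Extending down a 2nd: A3 → G3 → F#3.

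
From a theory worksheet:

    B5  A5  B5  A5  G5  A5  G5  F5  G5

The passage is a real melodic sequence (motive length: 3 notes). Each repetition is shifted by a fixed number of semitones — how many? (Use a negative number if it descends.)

With a 3-note motive the entries are B5, A5, G5, each down a 2nd from the previous.
Counting half-steps from B5 to A5: -2.

-2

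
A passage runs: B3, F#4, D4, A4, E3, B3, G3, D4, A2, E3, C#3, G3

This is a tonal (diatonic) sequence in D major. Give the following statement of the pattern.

D2 A2 F#2 C#3

With a 4-note motive the entries are B3, E3, A2, each down a 5th from the previous.
From D2 the diatonic shape gives D2 A2 F#2 C#3.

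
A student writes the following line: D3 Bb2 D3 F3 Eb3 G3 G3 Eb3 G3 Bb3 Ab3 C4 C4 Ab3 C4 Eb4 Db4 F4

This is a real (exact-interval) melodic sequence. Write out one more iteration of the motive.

F4 Db4 F4 Ab4 Gb4 Bb4

The 6-note cells begin on D3, G3, C4 — each up a 4th from the last.
So cell 4 is F4 Db4 F4 Ab4 Gb4 Bb4.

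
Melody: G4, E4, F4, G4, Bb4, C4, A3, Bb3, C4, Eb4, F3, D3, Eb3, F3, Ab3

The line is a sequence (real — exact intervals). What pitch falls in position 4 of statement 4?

Bb2

With 5-note cells, note 4 of each statement runs G4, C4, F3.
One more down a 5th gives Bb2.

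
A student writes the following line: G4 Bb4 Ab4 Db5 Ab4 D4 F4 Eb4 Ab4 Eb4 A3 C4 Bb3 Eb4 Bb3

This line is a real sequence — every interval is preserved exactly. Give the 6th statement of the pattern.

Unit = 5 notes; the statements start on G4, D4, A3, moving down a 4th each time.
Extending down a 4th: E3 → B2 → F#2.
So cell 6 is F#2 A2 G2 C3 G2.

F#2 A2 G2 C3 G2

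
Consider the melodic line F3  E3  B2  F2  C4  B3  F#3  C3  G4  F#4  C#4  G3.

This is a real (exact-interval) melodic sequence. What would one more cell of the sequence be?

D5 C#5 G#4 D4

The 4-note cells begin on F3, C4, G4 — each up a 5th from the last.
So cell 4 is D5 C#5 G#4 D4.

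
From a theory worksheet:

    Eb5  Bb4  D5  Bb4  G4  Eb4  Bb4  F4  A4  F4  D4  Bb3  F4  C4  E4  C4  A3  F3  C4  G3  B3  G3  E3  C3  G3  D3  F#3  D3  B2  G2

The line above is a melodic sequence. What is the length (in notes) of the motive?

6

30 notes total. Splitting into 5 groups of 6:
Eb5 Bb4 D5 Bb4 G4 Eb4 | Bb4 F4 A4 F4 D4 Bb3 | F4 C4 E4 C4 A3 F3 | C4 G3 B3 G3 E3 C3 | G3 D3 F#3 D3 B2 G2
Every group is a transposition down a 4th of the one before; no shorter unit works.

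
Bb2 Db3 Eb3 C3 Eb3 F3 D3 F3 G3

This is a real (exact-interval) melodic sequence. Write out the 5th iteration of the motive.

F#3 A3 B3

With a 3-note motive the entries are Bb2, C3, D3, each up a 2nd from the previous.
Continuing the starts: E3 → F#3.
So cell 5 is F#3 A3 B3.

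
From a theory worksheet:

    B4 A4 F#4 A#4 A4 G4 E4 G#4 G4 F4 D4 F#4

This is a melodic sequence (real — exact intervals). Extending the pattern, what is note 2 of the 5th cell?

The unit is 4 notes. Position-2 pitches of the 3 shown cells: A4, G4, F4.
Extending down a 2nd: Eb4 → Db4.

Db4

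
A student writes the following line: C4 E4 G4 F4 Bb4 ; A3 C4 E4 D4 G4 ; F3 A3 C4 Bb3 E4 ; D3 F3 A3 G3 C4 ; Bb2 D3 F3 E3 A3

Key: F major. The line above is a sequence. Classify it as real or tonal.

Every note is diatonic to F major.
Cell 1 has +4 semitones from note 1 to 2, but cell 2 has +3 — the interval quality changes while the contour stays the same, which is the hallmark of a tonal sequence.

tonal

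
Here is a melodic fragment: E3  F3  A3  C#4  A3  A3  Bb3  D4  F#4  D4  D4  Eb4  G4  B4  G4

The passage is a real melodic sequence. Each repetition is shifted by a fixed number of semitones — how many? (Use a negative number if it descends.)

The 5-note cells begin on E3, A3, D4 — each up a 4th from the last.
E3 to A3 spans +5 semitones.

5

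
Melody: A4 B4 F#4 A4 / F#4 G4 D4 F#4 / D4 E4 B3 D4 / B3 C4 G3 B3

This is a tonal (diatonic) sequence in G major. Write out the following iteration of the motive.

The 4-note cells begin on A4, F#4, D4, B3 — each down a 3rd from the last.
So cell 5 is G3 A3 E3 G3.

G3 A3 E3 G3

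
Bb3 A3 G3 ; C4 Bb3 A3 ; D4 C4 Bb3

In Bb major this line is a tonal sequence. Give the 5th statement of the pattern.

F4 Eb4 D4

The 3-note cells begin on Bb3, C4, D4 — each up a 2nd from the last.
Continuing the starts: Eb4 → F4.
Statement 5 starts on F4 and keeps the same diatonic contour: F4 Eb4 D4.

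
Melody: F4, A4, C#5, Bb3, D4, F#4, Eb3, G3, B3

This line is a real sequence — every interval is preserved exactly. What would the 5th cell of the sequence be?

Db2 F2 A2

Unit = 3 notes; the statements start on F4, Bb3, Eb3, moving down a 5th each time.
Continuing the starts: Ab2 → Db2.
So cell 5 is Db2 F2 A2.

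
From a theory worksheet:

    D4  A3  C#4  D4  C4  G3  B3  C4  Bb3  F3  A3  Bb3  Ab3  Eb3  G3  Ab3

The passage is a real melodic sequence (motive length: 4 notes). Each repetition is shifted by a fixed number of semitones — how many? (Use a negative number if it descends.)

With a 4-note motive the entries are D4, C4, Bb3, Ab3, each down a 2nd from the previous.
Counting half-steps from D4 to C4: -2.

-2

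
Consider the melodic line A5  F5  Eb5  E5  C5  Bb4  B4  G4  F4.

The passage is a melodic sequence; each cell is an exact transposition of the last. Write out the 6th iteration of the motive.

G#3 E3 D3

The 3-note cells begin on A5, E5, B4 — each down a 4th from the last.
Extending down a 4th: F#4 → C#4 → G#3.
From G#3 the exact shape gives G#3 E3 D3.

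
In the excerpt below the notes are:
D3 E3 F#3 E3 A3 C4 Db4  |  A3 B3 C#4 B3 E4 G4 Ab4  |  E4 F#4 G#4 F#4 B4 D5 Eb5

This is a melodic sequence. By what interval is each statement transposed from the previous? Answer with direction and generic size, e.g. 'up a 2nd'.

up a 5th

With a 7-note motive the entries are D3, A3, E4, each up a 5th from the previous.
D3 to A3 is up a 5th.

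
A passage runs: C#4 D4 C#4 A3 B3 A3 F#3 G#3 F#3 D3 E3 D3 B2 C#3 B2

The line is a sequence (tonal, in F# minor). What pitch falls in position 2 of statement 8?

D2

Grouping in 3s, the 2nd note of each cell is D4, B3, G#3, E3, C#3.
Each moves down a 3rd. Continuing: A2 → F#2 → D2.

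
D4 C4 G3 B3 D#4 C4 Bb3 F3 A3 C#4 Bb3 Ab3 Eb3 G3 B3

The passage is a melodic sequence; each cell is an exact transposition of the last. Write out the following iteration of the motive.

With a 5-note motive the entries are D4, C4, Bb3, each down a 2nd from the previous.
Statement 4 starts on Ab3 and keeps the same exact contour: Ab3 Gb3 Db3 F3 A3.

Ab3 Gb3 Db3 F3 A3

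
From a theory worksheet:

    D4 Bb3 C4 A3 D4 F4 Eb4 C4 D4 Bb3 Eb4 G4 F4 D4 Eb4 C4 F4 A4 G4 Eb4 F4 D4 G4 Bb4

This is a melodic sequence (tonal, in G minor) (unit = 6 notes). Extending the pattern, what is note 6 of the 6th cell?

Grouping in 6s, the 6th note of each cell is F4, G4, A4, Bb4.
Extending up a 2nd: C5 → D5.

D5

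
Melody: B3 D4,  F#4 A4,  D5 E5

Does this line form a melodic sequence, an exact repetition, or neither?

Note 1 of cell 3 is D5; if this were a sequence it would be C#5. No unit length gives a consistent transposition pattern.

neither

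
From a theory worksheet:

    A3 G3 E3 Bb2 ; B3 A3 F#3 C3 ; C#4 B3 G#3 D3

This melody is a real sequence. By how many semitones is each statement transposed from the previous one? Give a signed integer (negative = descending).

The 4-note cells begin on A3, B3, C#4 — each up a 2nd from the last.
Counting half-steps from A3 to B3: 2.

2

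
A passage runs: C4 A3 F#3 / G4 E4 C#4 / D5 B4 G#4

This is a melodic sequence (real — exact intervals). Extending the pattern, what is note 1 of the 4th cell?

Grouping in 3s, the 1st note of each cell is C4, G4, D5.
One more up a 5th gives A5.

A5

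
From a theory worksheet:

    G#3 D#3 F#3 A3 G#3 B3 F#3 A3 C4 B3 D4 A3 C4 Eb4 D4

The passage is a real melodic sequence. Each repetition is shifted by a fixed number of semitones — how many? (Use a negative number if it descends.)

Unit = 5 notes; the statements start on G#3, B3, D4, moving up a 3rd each time.
G#3 to B3 spans +3 semitones.

3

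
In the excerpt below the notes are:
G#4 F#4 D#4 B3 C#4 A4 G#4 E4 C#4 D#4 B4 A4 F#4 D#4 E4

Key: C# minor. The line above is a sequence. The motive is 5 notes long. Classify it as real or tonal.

Every note is diatonic to C# minor.
Cell 1 has -2 semitones from note 1 to 2, but cell 2 has -1 — the interval quality changes while the contour stays the same, which is the hallmark of a tonal sequence.

tonal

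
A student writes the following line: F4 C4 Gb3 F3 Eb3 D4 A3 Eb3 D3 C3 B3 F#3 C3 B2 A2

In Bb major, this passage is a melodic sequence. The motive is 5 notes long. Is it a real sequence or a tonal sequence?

Each cell has the same semitone pattern (-5, -6, -1, -2) — intervals are preserved exactly.
And Gb3 lies outside Bb major, so the sequence is real rather than tonal.

real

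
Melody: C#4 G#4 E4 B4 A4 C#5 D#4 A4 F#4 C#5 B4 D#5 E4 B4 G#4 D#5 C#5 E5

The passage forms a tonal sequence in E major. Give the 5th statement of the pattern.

G#4 D#5 B4 F#5 E5 G#5

With a 6-note motive the entries are C#4, D#4, E4, each up a 2nd from the previous.
Continuing the starts: F#4 → G#4.
From G#4 the diatonic shape gives G#4 D#5 B4 F#5 E5 G#5.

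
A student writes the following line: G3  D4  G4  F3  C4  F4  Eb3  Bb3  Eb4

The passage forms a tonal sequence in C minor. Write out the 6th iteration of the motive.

With a 3-note motive the entries are G3, F3, Eb3, each down a 2nd from the previous.
Continuing the starts: D3 → C3 → Bb2.
Statement 6 starts on Bb2 and keeps the same diatonic contour: Bb2 F3 Bb3.

Bb2 F3 Bb3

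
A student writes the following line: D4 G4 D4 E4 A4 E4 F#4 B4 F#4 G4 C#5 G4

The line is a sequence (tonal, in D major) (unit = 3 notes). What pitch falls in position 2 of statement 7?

With 3-note cells, note 2 of each statement runs G4, A4, B4, C#5.
Carrying that up a 2nd forward: D5 → E5 → F#5.

F#5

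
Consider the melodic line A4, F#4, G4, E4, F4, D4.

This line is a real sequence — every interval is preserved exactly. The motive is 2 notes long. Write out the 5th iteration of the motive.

Db4 Bb3

With a 2-note motive the entries are A4, G4, F4, each down a 2nd from the previous.
Continuing the starts: Eb4 → Db4.
So cell 5 is Db4 Bb3.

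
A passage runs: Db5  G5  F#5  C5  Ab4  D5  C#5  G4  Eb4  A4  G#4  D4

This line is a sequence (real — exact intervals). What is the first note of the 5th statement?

F3

With a 4-note motive the entries are Db5, Ab4, Eb4, each down a 4th from the previous.
Continuing: Bb3 → F3. Statement 5 starts on F3.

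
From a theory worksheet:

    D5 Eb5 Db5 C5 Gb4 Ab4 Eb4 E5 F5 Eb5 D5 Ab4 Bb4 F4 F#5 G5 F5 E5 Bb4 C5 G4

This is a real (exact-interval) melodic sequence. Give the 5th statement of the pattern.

Taking 7-note groups, the heads are D5, E5, F#5: the pattern moves up a 2nd.
Carrying on: G#5 → A#5.
So cell 5 is A#5 B5 A5 G#5 D5 E5 B4.

A#5 B5 A5 G#5 D5 E5 B4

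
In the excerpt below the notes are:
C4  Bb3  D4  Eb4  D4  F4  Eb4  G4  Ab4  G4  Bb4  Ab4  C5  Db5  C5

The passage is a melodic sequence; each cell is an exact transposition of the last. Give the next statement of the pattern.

Eb5 Db5 F5 Gb5 F5

The 5-note cells begin on C4, F4, Bb4 — each up a 4th from the last.
Statement 4 starts on Eb5 and keeps the same exact contour: Eb5 Db5 F5 Gb5 F5.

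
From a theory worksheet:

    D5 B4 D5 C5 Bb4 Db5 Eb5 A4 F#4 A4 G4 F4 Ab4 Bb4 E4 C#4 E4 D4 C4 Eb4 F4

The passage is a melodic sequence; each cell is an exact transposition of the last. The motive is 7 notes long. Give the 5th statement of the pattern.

Taking 7-note groups, the heads are D5, A4, E4: the pattern moves down a 4th.
Carrying on: B3 → F#3.
From F#3 the exact shape gives F#3 D#3 F#3 E3 D3 F3 G3.

F#3 D#3 F#3 E3 D3 F3 G3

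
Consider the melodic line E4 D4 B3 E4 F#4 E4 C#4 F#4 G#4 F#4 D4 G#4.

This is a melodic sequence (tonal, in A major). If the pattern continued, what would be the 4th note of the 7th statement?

D5

With 4-note cells, note 4 of each statement runs E4, F#4, G#4.
Each moves up a 2nd. Continuing: A4 → B4 → C#5 → D5.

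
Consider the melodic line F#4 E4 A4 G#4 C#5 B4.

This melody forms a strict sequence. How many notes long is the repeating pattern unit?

There are 6 notes; a 2-note unit gives 3 cells:
F#4 E4 | A4 G#4 | C#5 B4
Every group is a transposition up a 3rd of the one before; no shorter unit works.

2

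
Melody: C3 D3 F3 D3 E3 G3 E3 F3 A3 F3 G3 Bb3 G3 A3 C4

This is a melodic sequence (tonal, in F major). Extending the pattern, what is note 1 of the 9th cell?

The unit is 3 notes. Position-1 pitches of the 5 shown cells: C3, D3, E3, F3, G3.
Extending up a 2nd: A3 → Bb3 → C4 → D4.

D4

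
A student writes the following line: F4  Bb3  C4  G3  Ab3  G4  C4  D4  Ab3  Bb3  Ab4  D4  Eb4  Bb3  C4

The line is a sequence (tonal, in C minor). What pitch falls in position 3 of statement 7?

Grouping in 5s, the 3rd note of each cell is C4, D4, Eb4.
Each moves up a 2nd. Continuing: F4 → G4 → Ab4 → Bb4.

Bb4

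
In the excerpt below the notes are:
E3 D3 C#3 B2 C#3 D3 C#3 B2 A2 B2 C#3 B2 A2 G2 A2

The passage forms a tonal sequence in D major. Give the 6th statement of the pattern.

Unit = 5 notes; the statements start on E3, D3, C#3, moving down a 2nd each time.
Carrying on: B2 → A2 → G2.
So cell 6 is G2 F#2 E2 D2 E2.

G2 F#2 E2 D2 E2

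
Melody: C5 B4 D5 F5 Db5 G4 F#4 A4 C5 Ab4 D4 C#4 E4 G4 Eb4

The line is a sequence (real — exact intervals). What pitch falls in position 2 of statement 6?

The unit is 5 notes. Position-2 pitches of the 3 shown cells: B4, F#4, C#4.
Carrying that down a 4th forward: G#3 → D#3 → A#2.

A#2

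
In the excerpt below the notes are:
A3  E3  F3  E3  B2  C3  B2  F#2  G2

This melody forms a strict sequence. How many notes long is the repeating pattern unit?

Try groups of 3 (3 cells in 9 notes):
A3 E3 F3 | E3 B2 C3 | B2 F#2 G2
Each cell is the previous one down a 4th — so the unit is 3 notes.

3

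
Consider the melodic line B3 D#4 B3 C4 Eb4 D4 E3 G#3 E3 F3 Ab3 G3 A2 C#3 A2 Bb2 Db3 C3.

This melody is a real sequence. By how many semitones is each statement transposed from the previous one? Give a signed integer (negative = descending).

-7

Taking 6-note groups, the heads are B3, E3, A2: the pattern moves down a 5th.
Counting half-steps from B3 to E3: -7.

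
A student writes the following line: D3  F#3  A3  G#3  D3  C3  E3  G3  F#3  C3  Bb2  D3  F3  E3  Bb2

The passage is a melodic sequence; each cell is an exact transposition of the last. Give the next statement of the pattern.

Unit = 5 notes; the statements start on D3, C3, Bb2, moving down a 2nd each time.
So cell 4 is Ab2 C3 Eb3 D3 Ab2.

Ab2 C3 Eb3 D3 Ab2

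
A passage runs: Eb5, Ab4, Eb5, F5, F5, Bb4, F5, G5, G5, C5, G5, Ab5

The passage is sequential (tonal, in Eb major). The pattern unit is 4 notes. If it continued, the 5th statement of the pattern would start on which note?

Bb5

Taking 4-note groups, the heads are Eb5, F5, G5: the pattern moves up a 2nd.
Continuing: Ab5 → Bb5. Statement 5 starts on Bb5.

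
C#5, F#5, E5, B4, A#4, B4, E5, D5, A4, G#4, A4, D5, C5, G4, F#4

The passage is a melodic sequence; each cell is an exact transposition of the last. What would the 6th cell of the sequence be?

With a 5-note motive the entries are C#5, B4, A4, each down a 2nd from the previous.
Carrying on: G4 → F4 → Eb4.
From Eb4 the exact shape gives Eb4 Ab4 Gb4 Db4 C4.

Eb4 Ab4 Gb4 Db4 C4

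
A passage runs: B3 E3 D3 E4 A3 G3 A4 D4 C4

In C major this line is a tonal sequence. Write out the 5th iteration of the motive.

With a 3-note motive the entries are B3, E4, A4, each up a 4th from the previous.
Extending up a 4th: D5 → G5.
Statement 5 starts on G5 and keeps the same diatonic contour: G5 C5 B4.

G5 C5 B4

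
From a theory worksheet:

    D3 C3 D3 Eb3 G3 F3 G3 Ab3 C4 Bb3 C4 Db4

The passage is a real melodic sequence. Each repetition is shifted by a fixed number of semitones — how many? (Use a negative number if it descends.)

5

Unit = 4 notes; the statements start on D3, G3, C4, moving up a 4th each time.
D3→G3 is 55 − 50 = 5 semitones.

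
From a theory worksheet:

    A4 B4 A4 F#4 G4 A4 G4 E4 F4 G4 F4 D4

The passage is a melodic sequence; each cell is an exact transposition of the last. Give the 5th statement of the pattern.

Db4 Eb4 Db4 Bb3

Taking 4-note groups, the heads are A4, G4, F4: the pattern moves down a 2nd.
Carrying on: Eb4 → Db4.
So cell 5 is Db4 Eb4 Db4 Bb3.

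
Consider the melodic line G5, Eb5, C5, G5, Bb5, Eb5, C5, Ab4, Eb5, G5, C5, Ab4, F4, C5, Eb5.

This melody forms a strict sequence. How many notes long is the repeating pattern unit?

There are 15 notes; a 5-note unit gives 3 cells:
G5 Eb5 C5 G5 Bb5 | Eb5 C5 Ab4 Eb5 G5 | C5 Ab4 F4 C5 Eb5
That's a consistent down a 3rd shift per cell, and no other grouping gives one.

5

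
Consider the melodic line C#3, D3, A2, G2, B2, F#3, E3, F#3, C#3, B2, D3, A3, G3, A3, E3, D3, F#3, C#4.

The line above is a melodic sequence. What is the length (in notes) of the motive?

Try groups of 6 (3 cells in 18 notes):
C#3 D3 A2 G2 B2 F#3 | E3 F#3 C#3 B2 D3 A3 | G3 A3 E3 D3 F#3 C#4
That's a consistent up a 3rd shift per cell, and no other grouping gives one.

6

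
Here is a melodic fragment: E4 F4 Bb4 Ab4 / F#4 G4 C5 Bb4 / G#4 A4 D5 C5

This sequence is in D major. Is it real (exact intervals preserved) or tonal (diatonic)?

real

Each cell has the same semitone pattern (1, 5, -2) — intervals are preserved exactly.
And F4 lies outside D major, so the sequence is real rather than tonal.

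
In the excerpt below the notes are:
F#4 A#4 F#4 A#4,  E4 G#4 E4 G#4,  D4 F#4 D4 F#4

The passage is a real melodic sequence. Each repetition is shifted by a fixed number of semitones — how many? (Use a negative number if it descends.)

-2

With a 4-note motive the entries are F#4, E4, D4, each down a 2nd from the previous.
Counting half-steps from F#4 to E4: -2.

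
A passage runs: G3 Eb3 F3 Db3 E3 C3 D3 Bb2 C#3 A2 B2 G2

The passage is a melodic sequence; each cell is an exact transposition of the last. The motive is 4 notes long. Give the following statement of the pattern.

Taking 4-note groups, the heads are G3, E3, C#3: the pattern moves down a 3rd.
So cell 4 is A#2 F#2 G#2 E2.

A#2 F#2 G#2 E2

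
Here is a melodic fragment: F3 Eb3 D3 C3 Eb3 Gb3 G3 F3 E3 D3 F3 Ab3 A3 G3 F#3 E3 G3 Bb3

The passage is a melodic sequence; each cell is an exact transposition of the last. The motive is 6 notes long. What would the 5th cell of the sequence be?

Taking 6-note groups, the heads are F3, G3, A3: the pattern moves up a 2nd.
Extending up a 2nd: B3 → C#4.
From C#4 the exact shape gives C#4 B3 A#3 G#3 B3 D4.

C#4 B3 A#3 G#3 B3 D4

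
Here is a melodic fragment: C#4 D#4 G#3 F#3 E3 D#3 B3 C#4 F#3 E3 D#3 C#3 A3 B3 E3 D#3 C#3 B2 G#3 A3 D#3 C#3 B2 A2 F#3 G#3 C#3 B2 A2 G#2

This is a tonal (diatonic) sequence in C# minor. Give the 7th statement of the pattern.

Taking 6-note groups, the heads are C#4, B3, A3, G#3, F#3: the pattern moves down a 2nd.
Continuing the starts: E3 → D#3.
So cell 7 is D#3 E3 A2 G#2 F#2 E2.

D#3 E3 A2 G#2 F#2 E2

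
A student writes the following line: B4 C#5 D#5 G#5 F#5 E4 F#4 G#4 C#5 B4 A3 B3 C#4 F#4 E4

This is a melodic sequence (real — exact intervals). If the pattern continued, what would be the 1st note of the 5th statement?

G2

With 5-note cells, note 1 of each statement runs B4, E4, A3.
Extending down a 5th: D3 → G2.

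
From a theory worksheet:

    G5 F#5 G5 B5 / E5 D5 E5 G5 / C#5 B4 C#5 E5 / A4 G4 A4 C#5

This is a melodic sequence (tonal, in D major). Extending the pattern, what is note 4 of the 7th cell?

D4

The unit is 4 notes. Position-4 pitches of the 4 shown cells: B5, G5, E5, C#5.
Each moves down a 3rd. Continuing: A4 → F#4 → D4.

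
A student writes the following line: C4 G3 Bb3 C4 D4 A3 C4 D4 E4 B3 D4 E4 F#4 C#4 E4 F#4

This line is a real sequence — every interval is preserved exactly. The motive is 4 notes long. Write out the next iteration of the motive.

G#4 D#4 F#4 G#4

Unit = 4 notes; the statements start on C4, D4, E4, F#4, moving up a 2nd each time.
Statement 5 starts on G#4 and keeps the same exact contour: G#4 D#4 F#4 G#4.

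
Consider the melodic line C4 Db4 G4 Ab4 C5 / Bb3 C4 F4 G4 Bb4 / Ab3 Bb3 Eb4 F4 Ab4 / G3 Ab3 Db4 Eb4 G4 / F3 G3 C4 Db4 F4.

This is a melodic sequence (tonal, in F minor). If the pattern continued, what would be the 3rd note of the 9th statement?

With 5-note cells, note 3 of each statement runs G4, F4, Eb4, Db4, C4.
Each moves down a 2nd. Continuing: Bb3 → Ab3 → G3 → F3.

F3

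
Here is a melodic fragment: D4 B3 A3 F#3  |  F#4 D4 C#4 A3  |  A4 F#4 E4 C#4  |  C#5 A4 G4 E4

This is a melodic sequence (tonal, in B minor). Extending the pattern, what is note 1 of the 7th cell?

Grouping in 4s, the 1st note of each cell is D4, F#4, A4, C#5.
Each moves up a 3rd. Continuing: E5 → G5 → B5.

B5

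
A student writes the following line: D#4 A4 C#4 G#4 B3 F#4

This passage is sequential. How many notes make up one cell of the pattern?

2

There are 6 notes; a 2-note unit gives 3 cells:
D#4 A4 | C#4 G#4 | B3 F#4
Each cell is the previous one down a 2nd — so the unit is 2 notes.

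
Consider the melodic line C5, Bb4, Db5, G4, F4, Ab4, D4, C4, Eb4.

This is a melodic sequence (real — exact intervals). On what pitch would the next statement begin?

A3

Taking 3-note groups, the heads are C5, G4, D4: the pattern moves down a 4th.
The next head, down a 4th from D4, is A3.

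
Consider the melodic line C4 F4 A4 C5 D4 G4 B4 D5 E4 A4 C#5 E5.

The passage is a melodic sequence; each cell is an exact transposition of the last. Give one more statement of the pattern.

F#4 B4 D#5 F#5

Taking 4-note groups, the heads are C4, D4, E4: the pattern moves up a 2nd.
From F#4 the exact shape gives F#4 B4 D#5 F#5.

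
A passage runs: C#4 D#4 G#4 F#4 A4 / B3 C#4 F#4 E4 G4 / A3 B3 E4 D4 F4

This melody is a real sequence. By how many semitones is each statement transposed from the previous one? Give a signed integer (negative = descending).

Unit = 5 notes; the statements start on C#4, B3, A3, moving down a 2nd each time.
Counting half-steps from C#4 to B3: -2.

-2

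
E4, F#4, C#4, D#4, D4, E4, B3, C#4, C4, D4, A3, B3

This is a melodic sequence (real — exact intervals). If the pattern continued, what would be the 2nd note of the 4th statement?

C4

The unit is 4 notes. Position-2 pitches of the 3 shown cells: F#4, E4, D4.
One more down a 2nd gives C4.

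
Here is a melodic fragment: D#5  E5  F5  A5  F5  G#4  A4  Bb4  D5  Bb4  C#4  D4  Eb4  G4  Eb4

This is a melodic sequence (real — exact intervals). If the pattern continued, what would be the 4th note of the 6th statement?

Grouping in 5s, the 4th note of each cell is A5, D5, G4.
Carrying that down a 5th forward: C4 → F3 → Bb2.

Bb2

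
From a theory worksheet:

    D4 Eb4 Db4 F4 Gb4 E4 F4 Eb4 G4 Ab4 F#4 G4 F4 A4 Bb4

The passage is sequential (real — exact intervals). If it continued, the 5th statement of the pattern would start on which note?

The 5-note cells begin on D4, E4, F#4 — each up a 2nd from the last.
Continuing: G#4 → A#4. Statement 5 starts on A#4.

A#4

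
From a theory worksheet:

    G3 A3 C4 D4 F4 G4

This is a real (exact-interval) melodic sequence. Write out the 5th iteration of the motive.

Unit = 2 notes; the statements start on G3, C4, F4, moving up a 4th each time.
Carrying on: Bb4 → Eb5.
Statement 5 starts on Eb5 and keeps the same exact contour: Eb5 F5.

Eb5 F5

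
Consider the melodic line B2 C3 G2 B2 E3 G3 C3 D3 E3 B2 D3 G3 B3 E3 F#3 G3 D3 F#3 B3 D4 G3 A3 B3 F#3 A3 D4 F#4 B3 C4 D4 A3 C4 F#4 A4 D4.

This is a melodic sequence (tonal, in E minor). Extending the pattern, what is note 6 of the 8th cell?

G5

The unit is 7 notes. Position-6 pitches of the 5 shown cells: G3, B3, D4, F#4, A4.
Each moves up a 3rd. Continuing: C5 → E5 → G5.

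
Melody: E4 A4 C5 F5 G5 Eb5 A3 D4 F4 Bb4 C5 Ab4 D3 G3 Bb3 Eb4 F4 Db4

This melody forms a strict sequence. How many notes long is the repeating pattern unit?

6

There are 18 notes; a 6-note unit gives 3 cells:
E4 A4 C5 F5 G5 Eb5 | A3 D4 F4 Bb4 C5 Ab4 | D3 G3 Bb3 Eb4 F4 Db4
Each cell is the previous one down a 5th — so the unit is 6 notes.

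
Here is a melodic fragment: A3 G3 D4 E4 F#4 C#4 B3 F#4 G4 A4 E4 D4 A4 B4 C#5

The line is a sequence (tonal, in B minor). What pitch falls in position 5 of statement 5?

G5

Grouping in 5s, the 5th note of each cell is F#4, A4, C#5.
Carrying that up a 3rd forward: E5 → G5.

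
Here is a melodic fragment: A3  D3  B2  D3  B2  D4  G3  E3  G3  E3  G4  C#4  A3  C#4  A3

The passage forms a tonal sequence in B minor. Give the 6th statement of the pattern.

Unit = 5 notes; the statements start on A3, D4, G4, moving up a 4th each time.
Continuing the starts: C#5 → F#5 → B5.
From B5 the diatonic shape gives B5 E5 C#5 E5 C#5.

B5 E5 C#5 E5 C#5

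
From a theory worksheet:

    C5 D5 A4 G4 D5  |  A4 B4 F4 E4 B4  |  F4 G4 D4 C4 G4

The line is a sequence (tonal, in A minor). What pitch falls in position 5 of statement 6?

A3

The unit is 5 notes. Position-5 pitches of the 3 shown cells: D5, B4, G4.
Extending down a 3rd: E4 → C4 → A3.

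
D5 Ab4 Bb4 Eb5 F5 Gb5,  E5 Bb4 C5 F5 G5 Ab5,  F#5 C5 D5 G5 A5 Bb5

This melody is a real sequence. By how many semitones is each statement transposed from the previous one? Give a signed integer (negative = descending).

2

The 6-note cells begin on D5, E5, F#5 — each up a 2nd from the last.
D5→E5 is 76 − 74 = 2 semitones.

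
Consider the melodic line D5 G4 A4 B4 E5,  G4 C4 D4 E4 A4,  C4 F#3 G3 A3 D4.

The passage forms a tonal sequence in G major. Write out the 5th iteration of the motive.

Taking 5-note groups, the heads are D5, G4, C4: the pattern moves down a 5th.
Continuing the starts: F#3 → B2.
Statement 5 starts on B2 and keeps the same diatonic contour: B2 E2 F#2 G2 C3.

B2 E2 F#2 G2 C3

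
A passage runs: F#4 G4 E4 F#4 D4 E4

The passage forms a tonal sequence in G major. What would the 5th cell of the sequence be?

Unit = 2 notes; the statements start on F#4, E4, D4, moving down a 2nd each time.
Continuing the starts: C4 → B3.
From B3 the diatonic shape gives B3 C4.

B3 C4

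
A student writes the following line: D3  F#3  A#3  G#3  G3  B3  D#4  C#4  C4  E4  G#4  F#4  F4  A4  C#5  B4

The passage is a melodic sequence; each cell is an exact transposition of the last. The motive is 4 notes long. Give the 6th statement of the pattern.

Unit = 4 notes; the statements start on D3, G3, C4, F4, moving up a 4th each time.
Extending up a 4th: Bb4 → Eb5.
So cell 6 is Eb5 G5 B5 A5.

Eb5 G5 B5 A5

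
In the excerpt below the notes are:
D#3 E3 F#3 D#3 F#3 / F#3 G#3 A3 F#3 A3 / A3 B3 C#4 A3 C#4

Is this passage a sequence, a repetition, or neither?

Each 5-note cell is the previous one transposed up a 3rd.

sequence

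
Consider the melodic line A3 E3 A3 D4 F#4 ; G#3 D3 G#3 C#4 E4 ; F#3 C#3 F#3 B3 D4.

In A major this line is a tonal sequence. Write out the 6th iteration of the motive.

The 5-note cells begin on A3, G#3, F#3 — each down a 2nd from the last.
Continuing the starts: E3 → D3 → C#3.
From C#3 the diatonic shape gives C#3 G#2 C#3 F#3 A3.

C#3 G#2 C#3 F#3 A3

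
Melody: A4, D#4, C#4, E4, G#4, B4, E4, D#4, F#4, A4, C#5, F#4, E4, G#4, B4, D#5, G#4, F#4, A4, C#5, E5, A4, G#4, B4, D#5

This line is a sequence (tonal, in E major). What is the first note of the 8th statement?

A5

With a 5-note motive the entries are A4, B4, C#5, D#5, E5, each up a 2nd from the previous.
Continuing: F#5 → G#5 → A5. Statement 8 starts on A5.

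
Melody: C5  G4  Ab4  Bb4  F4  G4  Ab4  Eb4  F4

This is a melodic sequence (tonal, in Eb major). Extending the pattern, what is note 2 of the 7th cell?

Ab3

Grouping in 3s, the 2nd note of each cell is G4, F4, Eb4.
Extending down a 2nd: D4 → C4 → Bb3 → Ab3.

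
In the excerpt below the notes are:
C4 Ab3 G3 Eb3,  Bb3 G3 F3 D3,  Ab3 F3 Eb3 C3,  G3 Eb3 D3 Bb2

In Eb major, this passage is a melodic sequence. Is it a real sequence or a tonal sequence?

tonal

Every note is diatonic to Eb major.
Cell 1 has -4 semitones from note 1 to 2, but cell 2 has -3 — the interval quality changes while the contour stays the same, which is the hallmark of a tonal sequence.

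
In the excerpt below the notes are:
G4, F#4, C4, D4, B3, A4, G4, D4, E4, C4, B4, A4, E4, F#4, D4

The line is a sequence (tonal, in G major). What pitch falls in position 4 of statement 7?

C5

The unit is 5 notes. Position-4 pitches of the 3 shown cells: D4, E4, F#4.
Extending up a 2nd: G4 → A4 → B4 → C5.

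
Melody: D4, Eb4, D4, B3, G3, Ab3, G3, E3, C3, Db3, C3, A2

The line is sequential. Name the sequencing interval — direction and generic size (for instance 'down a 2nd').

The 4-note cells begin on D4, G3, C3 — each down a 5th from the last.
From D4 to G3: down a 5th.

down a 5th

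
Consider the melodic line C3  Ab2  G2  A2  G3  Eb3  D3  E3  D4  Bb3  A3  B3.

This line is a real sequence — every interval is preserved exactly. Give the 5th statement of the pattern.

The 4-note cells begin on C3, G3, D4 — each up a 5th from the last.
Carrying on: A4 → E5.
So cell 5 is E5 C5 B4 C#5.

E5 C5 B4 C#5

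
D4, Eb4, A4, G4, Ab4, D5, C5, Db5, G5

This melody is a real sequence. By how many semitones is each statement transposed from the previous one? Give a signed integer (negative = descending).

The 3-note cells begin on D4, G4, C5 — each up a 4th from the last.
D4 to G4 spans +5 semitones.

5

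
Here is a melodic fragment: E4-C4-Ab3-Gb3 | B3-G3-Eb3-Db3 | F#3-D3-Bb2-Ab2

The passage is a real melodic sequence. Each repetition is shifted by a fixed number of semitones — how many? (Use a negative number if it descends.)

With a 4-note motive the entries are E4, B3, F#3, each down a 4th from the previous.
E4→B3 is 59 − 64 = -5 semitones.

-5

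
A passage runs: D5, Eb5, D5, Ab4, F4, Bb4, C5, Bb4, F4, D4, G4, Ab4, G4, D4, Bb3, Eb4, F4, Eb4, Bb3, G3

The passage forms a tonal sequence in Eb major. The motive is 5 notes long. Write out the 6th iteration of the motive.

Ab3 Bb3 Ab3 Eb3 C3

Unit = 5 notes; the statements start on D5, Bb4, G4, Eb4, moving down a 3rd each time.
Carrying on: C4 → Ab3.
From Ab3 the diatonic shape gives Ab3 Bb3 Ab3 Eb3 C3.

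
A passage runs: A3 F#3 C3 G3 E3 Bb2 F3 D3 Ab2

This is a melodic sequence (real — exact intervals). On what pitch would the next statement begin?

Unit = 3 notes; the statements start on A3, G3, F3, moving down a 2nd each time.
The next head, down a 2nd from F3, is Eb3.

Eb3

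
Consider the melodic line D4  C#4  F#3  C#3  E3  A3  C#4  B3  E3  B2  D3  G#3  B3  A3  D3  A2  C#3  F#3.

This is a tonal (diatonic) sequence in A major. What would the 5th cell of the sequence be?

G#3 F#3 B2 F#2 A2 D3

Unit = 6 notes; the statements start on D4, C#4, B3, moving down a 2nd each time.
Extending down a 2nd: A3 → G#3.
From G#3 the diatonic shape gives G#3 F#3 B2 F#2 A2 D3.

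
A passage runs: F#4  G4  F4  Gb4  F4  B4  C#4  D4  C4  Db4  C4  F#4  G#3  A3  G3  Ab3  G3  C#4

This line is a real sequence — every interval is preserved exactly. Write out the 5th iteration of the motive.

Unit = 6 notes; the statements start on F#4, C#4, G#3, moving down a 4th each time.
Continuing the starts: D#3 → A#2.
From A#2 the exact shape gives A#2 B2 A2 Bb2 A2 D#3.

A#2 B2 A2 Bb2 A2 D#3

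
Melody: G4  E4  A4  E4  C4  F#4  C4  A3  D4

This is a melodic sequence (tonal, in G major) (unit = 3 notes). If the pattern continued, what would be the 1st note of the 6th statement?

D3

Grouping in 3s, the 1st note of each cell is G4, E4, C4.
Each moves down a 3rd. Continuing: A3 → F#3 → D3.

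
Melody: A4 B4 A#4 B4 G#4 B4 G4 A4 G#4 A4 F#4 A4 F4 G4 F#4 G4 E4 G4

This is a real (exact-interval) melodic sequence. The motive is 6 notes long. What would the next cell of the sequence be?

Eb4 F4 E4 F4 D4 F4

Unit = 6 notes; the statements start on A4, G4, F4, moving down a 2nd each time.
So cell 4 is Eb4 F4 E4 F4 D4 F4.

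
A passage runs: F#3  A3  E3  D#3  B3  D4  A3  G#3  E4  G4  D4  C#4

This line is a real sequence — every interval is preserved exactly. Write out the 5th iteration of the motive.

D5 F5 C5 B4

Unit = 4 notes; the statements start on F#3, B3, E4, moving up a 4th each time.
Extending up a 4th: A4 → D5.
From D5 the exact shape gives D5 F5 C5 B4.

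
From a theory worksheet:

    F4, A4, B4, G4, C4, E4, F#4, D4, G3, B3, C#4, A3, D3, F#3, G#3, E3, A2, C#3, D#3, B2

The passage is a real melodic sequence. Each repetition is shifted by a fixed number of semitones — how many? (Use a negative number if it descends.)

Unit = 4 notes; the statements start on F4, C4, G3, D3, A2, moving down a 4th each time.
Counting half-steps from F4 to C4: -5.

-5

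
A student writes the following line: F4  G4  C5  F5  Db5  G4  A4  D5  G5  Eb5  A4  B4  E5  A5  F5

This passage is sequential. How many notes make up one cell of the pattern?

5

15 notes total. Splitting into 3 groups of 5:
F4 G4 C5 F5 Db5 | G4 A4 D5 G5 Eb5 | A4 B4 E5 A5 F5
Each cell is the previous one up a 2nd — so the unit is 5 notes.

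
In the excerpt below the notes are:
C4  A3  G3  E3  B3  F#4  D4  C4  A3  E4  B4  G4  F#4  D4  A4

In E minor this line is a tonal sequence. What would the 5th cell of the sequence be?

Unit = 5 notes; the statements start on C4, F#4, B4, moving up a 4th each time.
Continuing the starts: E5 → A5.
Statement 5 starts on A5 and keeps the same diatonic contour: A5 F#5 E5 C5 G5.

A5 F#5 E5 C5 G5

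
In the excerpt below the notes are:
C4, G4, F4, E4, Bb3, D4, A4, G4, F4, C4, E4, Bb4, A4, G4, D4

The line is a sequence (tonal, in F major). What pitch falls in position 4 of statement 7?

The unit is 5 notes. Position-4 pitches of the 3 shown cells: E4, F4, G4.
Each moves up a 2nd. Continuing: A4 → Bb4 → C5 → D5.

D5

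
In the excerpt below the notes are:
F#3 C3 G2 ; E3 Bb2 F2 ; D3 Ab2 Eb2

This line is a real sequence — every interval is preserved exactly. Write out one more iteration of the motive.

C3 Gb2 Db2

Taking 3-note groups, the heads are F#3, E3, D3: the pattern moves down a 2nd.
So cell 4 is C3 Gb2 Db2.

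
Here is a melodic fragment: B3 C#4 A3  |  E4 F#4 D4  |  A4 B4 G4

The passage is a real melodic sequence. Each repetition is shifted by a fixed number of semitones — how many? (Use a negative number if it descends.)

The 3-note cells begin on B3, E4, A4 — each up a 4th from the last.
B3 to E4 spans +5 semitones.

5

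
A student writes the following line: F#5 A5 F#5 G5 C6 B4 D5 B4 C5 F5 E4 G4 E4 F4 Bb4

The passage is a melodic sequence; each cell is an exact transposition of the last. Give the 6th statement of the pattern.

G2 Bb2 G2 Ab2 Db3

With a 5-note motive the entries are F#5, B4, E4, each down a 5th from the previous.
Carrying on: A3 → D3 → G2.
So cell 6 is G2 Bb2 G2 Ab2 Db3.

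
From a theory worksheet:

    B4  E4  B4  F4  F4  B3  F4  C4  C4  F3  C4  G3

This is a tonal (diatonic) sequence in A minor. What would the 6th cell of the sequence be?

A2 D2 A2 E2

Taking 4-note groups, the heads are B4, F4, C4: the pattern moves down a 4th.
Extending down a 4th: G3 → D3 → A2.
From A2 the diatonic shape gives A2 D2 A2 E2.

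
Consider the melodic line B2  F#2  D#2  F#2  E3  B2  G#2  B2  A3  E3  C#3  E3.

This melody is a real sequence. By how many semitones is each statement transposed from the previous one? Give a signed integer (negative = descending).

5

The 4-note cells begin on B2, E3, A3 — each up a 4th from the last.
Counting half-steps from B2 to E3: 5.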